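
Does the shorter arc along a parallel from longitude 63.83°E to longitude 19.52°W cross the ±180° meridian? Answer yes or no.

No

Signed shortest Δλ = ((-19.52 − 63.83 + 180) mod 360) − 180 = -83.35°.
Going west by 83.35° from +63.83° reaches -19.52° without touching 180°.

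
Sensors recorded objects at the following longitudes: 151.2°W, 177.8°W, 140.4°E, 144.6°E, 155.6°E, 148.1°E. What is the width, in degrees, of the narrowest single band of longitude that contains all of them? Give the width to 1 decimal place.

68.4°

Sort the longitudes: -177.8°, -151.2°, +140.4°, +144.6°, +148.1°, +155.6°.
Eastward gaps between consecutive values (wrapping around): 26.6°, 291.6°, 4.2°, 3.5°, 7.5°, 26.6°.
Largest gap = 291.6° ⇒ minimal covering band is its complement: 360° − 291.6° = 68.4°.
Band runs from +140.4° eastward to -151.2°, crossing the antimeridian.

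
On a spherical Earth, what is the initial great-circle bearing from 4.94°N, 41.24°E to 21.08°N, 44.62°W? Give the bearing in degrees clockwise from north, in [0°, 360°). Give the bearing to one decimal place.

Δλ = -44.62 − 41.24 = -85.86°.
θ = atan2( sin Δλ · cos φ₂ , cos φ₁ · sin φ₂ − sin φ₁ · cos φ₂ · cos Δλ )
  = atan2(-0.93064, 0.35253) = -69.253° → normalised to [0°, 360°): 290.747°.

290.7°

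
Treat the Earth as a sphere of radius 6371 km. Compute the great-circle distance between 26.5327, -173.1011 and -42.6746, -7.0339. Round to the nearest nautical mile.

Δλ = -7.0339 − -173.1011 = 166.0672°.
Δφ = -42.6746 − 26.5327 = -69.2073°.
a = sin²(Δφ/2) + cos φ₁ · cos φ₂ · sin²(Δλ/2) = 0.970612.
c = 2·atan2(√a, √(1−a)) = 2.79703 rad → d = 6371·c ≈ 17819.88 km ≈ 9621.97 nmi.

9622 nmi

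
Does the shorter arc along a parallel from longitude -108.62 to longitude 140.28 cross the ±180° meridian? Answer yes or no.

Yes

Naïve |140.28 − -108.62| = 248.9° > 180°, so the shorter arc goes the other way round — across 180°.
Signed shortest Δλ = ((140.28 − -108.62 + 180) mod 360) − 180 = -111.1°.
Going west by 111.1° from -108.62° passes through 180° before reaching +140.28°.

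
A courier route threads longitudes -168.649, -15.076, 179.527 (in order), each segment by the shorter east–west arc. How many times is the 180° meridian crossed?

Leg 1: -168.649° → -15.076°, shortest Δλ = 153.573° (east) — does not cross 180°.
Leg 2: -15.076° → +179.527°, shortest Δλ = -165.397° (west) — crosses 180°.
Total crossings: 1.

1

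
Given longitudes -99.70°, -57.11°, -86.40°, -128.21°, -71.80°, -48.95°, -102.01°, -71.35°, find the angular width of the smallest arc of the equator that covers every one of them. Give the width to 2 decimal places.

Sort the longitudes: -128.21°, -102.01°, -99.70°, -86.40°, -71.80°, -71.35°, -57.11°, -48.95°.
Eastward gaps between consecutive values (wrapping around): 26.20°, 2.31°, 13.30°, 14.60°, 0.45°, 14.24°, 8.16°, 280.74°.
Largest gap = 280.74° ⇒ minimal covering band is its complement: 360° − 280.74° = 79.26°.
Band runs from -128.21° eastward to -48.95°.

79.26°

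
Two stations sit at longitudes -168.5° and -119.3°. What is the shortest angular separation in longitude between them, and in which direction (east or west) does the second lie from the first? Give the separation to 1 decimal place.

Raw difference: -119.3 − -168.5 = 49.2°.
Normalise into (−180°, 180°]: 49.2° stays 49.2°.
Positive ⇒ the second point lies to the east; separation 49.2°.

49.2° east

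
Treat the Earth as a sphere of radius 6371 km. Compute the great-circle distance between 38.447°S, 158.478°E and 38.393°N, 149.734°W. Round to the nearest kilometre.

10049 km

Δλ = -149.734 − 158.478 = -308.212°; wrapped into (−180°, 180°]: 51.788°.
Δφ = 38.393 − -38.447 = 76.840°.
a = sin²(Δφ/2) + cos φ₁ · cos φ₂ · sin²(Δλ/2) = 0.503231.
c = 2·atan2(√a, √(1−a)) = 1.57726 rad → d = 6371·c ≈ 10048.71 km.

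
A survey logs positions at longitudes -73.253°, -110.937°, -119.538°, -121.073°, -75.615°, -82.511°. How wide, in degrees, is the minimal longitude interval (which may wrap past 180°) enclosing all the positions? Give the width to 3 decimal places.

47.820°

Sort the longitudes: -121.073°, -119.538°, -110.937°, -82.511°, -75.615°, -73.253°.
Eastward gaps between consecutive values (wrapping around): 1.535°, 8.601°, 28.426°, 6.896°, 2.362°, 312.180°.
Largest gap = 312.180° ⇒ minimal covering band is its complement: 360° − 312.180° = 47.820°.
Band runs from -121.073° eastward to -73.253°.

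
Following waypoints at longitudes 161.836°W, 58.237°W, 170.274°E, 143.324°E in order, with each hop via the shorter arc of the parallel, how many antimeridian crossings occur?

1

Leg 1: -161.836° → -58.237°, shortest Δλ = 103.599° (east) — does not cross 180°.
Leg 2: -58.237° → +170.274°, shortest Δλ = -131.489° (west) — crosses 180°.
Leg 3: +170.274° → +143.324°, shortest Δλ = -26.95° (west) — does not cross 180°.
Total crossings: 1.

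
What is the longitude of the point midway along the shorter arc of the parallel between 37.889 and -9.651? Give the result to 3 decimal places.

Signed shortest Δλ from +37.889° to -9.651° is -47.540°.
Midpoint longitude = +37.889° + (-47.540°)/2 = +37.889° − 23.770° = +14.119°.

+14.119°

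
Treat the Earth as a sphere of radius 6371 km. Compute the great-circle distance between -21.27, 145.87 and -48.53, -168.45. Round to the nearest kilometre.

5041 km

Δλ = -168.45 − 145.87 = -314.32°; wrapped into (−180°, 180°]: 45.68°.
Δφ = -48.53 − -21.27 = -27.26°.
a = sin²(Δφ/2) + cos φ₁ · cos φ₂ · sin²(Δλ/2) = 0.148511.
c = 2·atan2(√a, √(1−a)) = 0.79122 rad → d = 6371·c ≈ 5040.86 km.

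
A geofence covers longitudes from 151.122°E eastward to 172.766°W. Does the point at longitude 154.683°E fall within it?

Yes

Band width going east from +151.122° to -172.766°: ((-172.766 − 151.122) mod 360) = 36.112°.
Offset of +154.683° east of the west edge: ((154.683 − 151.122) mod 360) = 3.561°.
3.561° ≤ 36.112° ⇒ inside.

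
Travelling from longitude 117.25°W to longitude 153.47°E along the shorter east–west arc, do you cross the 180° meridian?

Yes

Naïve |153.47 − -117.25| = 270.72° > 180°, so the shorter arc goes the other way round — across 180°.
Signed shortest Δλ = ((153.47 − -117.25 + 180) mod 360) − 180 = -89.28°.
Going west by 89.28° from -117.25° passes through 180° before reaching +153.47°.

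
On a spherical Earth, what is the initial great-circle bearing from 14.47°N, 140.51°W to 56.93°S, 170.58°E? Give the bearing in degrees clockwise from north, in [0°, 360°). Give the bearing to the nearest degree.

Δλ = 170.58 − -140.51 = 311.09°; wrapped into (−180°, 180°]: -48.91°.
θ = atan2( sin Δλ · cos φ₂ , cos φ₁ · sin φ₂ − sin φ₁ · cos φ₂ · cos Δλ )
  = atan2(-0.41125, -0.90103) = -155.467° → normalised to [0°, 360°): 204.533°.

205°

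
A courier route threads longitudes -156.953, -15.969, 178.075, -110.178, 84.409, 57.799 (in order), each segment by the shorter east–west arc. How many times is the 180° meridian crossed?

Leg 1: -156.953° → -15.969°, shortest Δλ = 140.984° (east) — does not cross 180°.
Leg 2: -15.969° → +178.075°, shortest Δλ = -165.956° (west) — crosses 180°.
Leg 3: +178.075° → -110.178°, shortest Δλ = 71.747° (east) — crosses 180°.
Leg 4: -110.178° → +84.409°, shortest Δλ = -165.413° (west) — crosses 180°.
Leg 5: +84.409° → +57.799°, shortest Δλ = -26.61° (west) — does not cross 180°.
Total crossings: 3.

3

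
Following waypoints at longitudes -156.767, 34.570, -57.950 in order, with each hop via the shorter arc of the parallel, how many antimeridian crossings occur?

Leg 1: -156.767° → +34.570°, shortest Δλ = -168.663° (west) — crosses 180°.
Leg 2: +34.570° → -57.950°, shortest Δλ = -92.52° (west) — does not cross 180°.
Total crossings: 1.

1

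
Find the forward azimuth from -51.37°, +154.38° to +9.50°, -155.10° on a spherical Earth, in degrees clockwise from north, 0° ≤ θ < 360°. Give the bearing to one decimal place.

Δλ = -155.10 − 154.38 = -309.48°; wrapped into (−180°, 180°]: 50.52°.
θ = atan2( sin Δλ · cos φ₂ , cos φ₁ · sin φ₂ − sin φ₁ · cos φ₂ · cos Δλ )
  = atan2(0.76126, 0.59292) = 52.086° → normalised to [0°, 360°): 52.086°.

52.1°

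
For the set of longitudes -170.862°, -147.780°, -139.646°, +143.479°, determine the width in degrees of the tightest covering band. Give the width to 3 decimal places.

76.875°

Sort the longitudes: -170.862°, -147.780°, -139.646°, +143.479°.
Eastward gaps between consecutive values (wrapping around): 23.082°, 8.134°, 283.125°, 45.659°.
Largest gap = 283.125° ⇒ minimal covering band is its complement: 360° − 283.125° = 76.875°.
Band runs from +143.479° eastward to -139.646°, crossing the antimeridian.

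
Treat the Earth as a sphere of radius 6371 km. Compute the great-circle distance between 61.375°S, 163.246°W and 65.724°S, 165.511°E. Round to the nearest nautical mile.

Δλ = 165.511 − -163.246 = 328.757°; wrapped into (−180°, 180°]: -31.243°.
Δφ = -65.724 − -61.375 = -4.349°.
a = sin²(Δφ/2) + cos φ₁ · cos φ₂ · sin²(Δλ/2) = 0.015722.
c = 2·atan2(√a, √(1−a)) = 0.25144 rad → d = 6371·c ≈ 1601.90 km ≈ 864.96 nmi.

865 nmi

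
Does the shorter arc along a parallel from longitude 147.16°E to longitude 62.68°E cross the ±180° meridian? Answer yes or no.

No

Signed shortest Δλ = ((62.68 − 147.16 + 180) mod 360) − 180 = -84.48°.
Going west by 84.48° from +147.16° reaches +62.68° without touching 180°.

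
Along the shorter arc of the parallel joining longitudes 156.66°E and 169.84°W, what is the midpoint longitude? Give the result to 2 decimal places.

Signed shortest Δλ from +156.66° to -169.84° is +33.50°.
Midpoint longitude = +156.66° + (+33.50°)/2 = +156.66° + 16.75° = +173.41°.
(The naïve average (+156.66 + -169.84)/2 = -6.59° is on the wrong side of the globe.)

173.41°E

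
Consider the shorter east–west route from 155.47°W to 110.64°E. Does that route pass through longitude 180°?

Naïve |110.64 − -155.47| = 266.11° > 180°, so the shorter arc goes the other way round — across 180°.
Signed shortest Δλ = ((110.64 − -155.47 + 180) mod 360) − 180 = -93.89°.
Going west by 93.89° from -155.47° passes through 180° before reaching +110.64°.

Yes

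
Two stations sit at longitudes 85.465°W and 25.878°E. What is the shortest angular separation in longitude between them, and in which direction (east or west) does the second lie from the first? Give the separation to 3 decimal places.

111.343° east

Raw difference: 25.878 − -85.465 = 111.343°.
Normalise into (−180°, 180°]: 111.343° stays 111.343°.
Positive ⇒ the second point lies to the east; separation 111.343°.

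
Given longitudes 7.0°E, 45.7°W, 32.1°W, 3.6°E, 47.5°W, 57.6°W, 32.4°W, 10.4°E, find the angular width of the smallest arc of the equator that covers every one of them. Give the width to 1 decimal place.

Sort the longitudes: -57.6°, -47.5°, -45.7°, -32.4°, -32.1°, +3.6°, +7.0°, +10.4°.
Eastward gaps between consecutive values (wrapping around): 10.1°, 1.8°, 13.3°, 0.3°, 35.7°, 3.4°, 3.4°, 292.0°.
Largest gap = 292.0° ⇒ minimal covering band is its complement: 360° − 292.0° = 68.0°.
Band runs from -57.6° eastward to +10.4°.

68.0°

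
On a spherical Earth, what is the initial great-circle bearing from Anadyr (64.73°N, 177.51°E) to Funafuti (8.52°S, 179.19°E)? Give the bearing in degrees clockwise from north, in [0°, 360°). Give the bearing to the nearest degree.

Δλ = 179.19 − 177.51 = 1.68°.
θ = atan2( sin Δλ · cos φ₂ , cos φ₁ · sin φ₂ − sin φ₁ · cos φ₂ · cos Δλ )
  = atan2(0.02899, -0.95719) = 178.265° → normalised to [0°, 360°): 178.265°.

178°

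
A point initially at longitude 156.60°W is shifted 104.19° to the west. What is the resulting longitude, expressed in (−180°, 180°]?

99.21°E

Start at -156.60°; shift −104.19° → -260.79°.
-260.79° lies outside (−180°, 180°]; add 360° → +99.21°.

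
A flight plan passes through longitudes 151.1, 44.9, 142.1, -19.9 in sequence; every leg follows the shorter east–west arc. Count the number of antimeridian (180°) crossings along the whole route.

0

Leg 1: +151.1° → +44.9°, shortest Δλ = -106.2° (west) — does not cross 180°.
Leg 2: +44.9° → +142.1°, shortest Δλ = 97.2° (east) — does not cross 180°.
Leg 3: +142.1° → -19.9°, shortest Δλ = -162.0° (west) — does not cross 180°.
Total crossings: 0.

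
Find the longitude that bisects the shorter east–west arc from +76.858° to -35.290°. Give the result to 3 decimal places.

+20.784°

Signed shortest Δλ from +76.858° to -35.290° is -112.148°.
Midpoint longitude = +76.858° + (-112.148°)/2 = +76.858° − 56.074° = +20.784°.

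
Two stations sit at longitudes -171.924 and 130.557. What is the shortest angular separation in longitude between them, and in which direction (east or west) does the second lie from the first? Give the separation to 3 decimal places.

57.519° west

Raw difference: 130.557 − -171.924 = 302.481°.
Normalise into (−180°, 180°]: 302.481° − 360° = -57.519°.
Negative ⇒ the second point lies to the west; separation 57.519°.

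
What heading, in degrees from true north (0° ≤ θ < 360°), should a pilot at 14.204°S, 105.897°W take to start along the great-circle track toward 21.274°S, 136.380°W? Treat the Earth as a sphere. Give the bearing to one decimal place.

251.9°

Δλ = -136.380 − -105.897 = -30.483°.
θ = atan2( sin Δλ · cos φ₂ , cos φ₁ · sin φ₂ − sin φ₁ · cos φ₂ · cos Δλ )
  = atan2(-0.47271, -0.15469) = -108.120° → normalised to [0°, 360°): 251.880°.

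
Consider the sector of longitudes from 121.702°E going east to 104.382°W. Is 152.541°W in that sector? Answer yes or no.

Yes

Band width going east from +121.702° to -104.382°: ((-104.382 − 121.702) mod 360) = 133.916°.
Offset of -152.541° east of the west edge: ((-152.541 − 121.702) mod 360) = 85.757°.
85.757° ≤ 133.916° ⇒ inside.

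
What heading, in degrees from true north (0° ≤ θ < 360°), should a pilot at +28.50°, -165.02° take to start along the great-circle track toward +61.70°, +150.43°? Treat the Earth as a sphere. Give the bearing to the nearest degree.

Δλ = 150.43 − -165.02 = 315.45°; wrapped into (−180°, 180°]: -44.55°.
θ = atan2( sin Δλ · cos φ₂ , cos φ₁ · sin φ₂ − sin φ₁ · cos φ₂ · cos Δλ )
  = atan2(-0.33259, 0.61257) = -28.499° → normalised to [0°, 360°): 331.501°.

332°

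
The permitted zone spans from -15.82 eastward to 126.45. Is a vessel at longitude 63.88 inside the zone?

Yes

Band width going east from -15.82° to +126.45°: ((126.45 − -15.82) mod 360) = 142.27°.
Offset of +63.88° east of the west edge: ((63.88 − -15.82) mod 360) = 79.70°.
79.70° ≤ 142.27° ⇒ inside.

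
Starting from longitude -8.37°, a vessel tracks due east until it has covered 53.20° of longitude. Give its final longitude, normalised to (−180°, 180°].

Start at -8.37°; shift +53.20° → +44.83°.
+44.83° already lies in (−180°, 180°].

+44.83°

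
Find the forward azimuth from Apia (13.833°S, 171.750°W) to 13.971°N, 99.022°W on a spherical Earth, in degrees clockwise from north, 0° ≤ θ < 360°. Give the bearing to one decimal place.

71.9°

Δλ = -99.022 − -171.750 = 72.728°.
θ = atan2( sin Δλ · cos φ₂ , cos φ₁ · sin φ₂ − sin φ₁ · cos φ₂ · cos Δλ )
  = atan2(0.92666, 0.30332) = 71.876° → normalised to [0°, 360°): 71.876°.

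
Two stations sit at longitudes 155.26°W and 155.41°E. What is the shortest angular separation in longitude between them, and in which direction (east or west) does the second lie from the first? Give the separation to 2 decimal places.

Raw difference: 155.41 − -155.26 = 310.67°.
Normalise into (−180°, 180°]: 310.67° − 360° = -49.33°.
Negative ⇒ the second point lies to the west; separation 49.33°.

49.33° west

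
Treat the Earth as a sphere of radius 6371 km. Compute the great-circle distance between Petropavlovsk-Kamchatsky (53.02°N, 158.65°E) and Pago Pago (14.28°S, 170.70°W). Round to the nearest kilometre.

Δλ = -170.70 − 158.65 = -329.35°; wrapped into (−180°, 180°]: 30.65°.
Δφ = -14.28 − 53.02 = -67.30°.
a = sin²(Δφ/2) + cos φ₁ · cos φ₂ · sin²(Δλ/2) = 0.347767.
c = 2·atan2(√a, √(1−a)) = 1.26142 rad → d = 6371·c ≈ 8036.49 km.

8036 km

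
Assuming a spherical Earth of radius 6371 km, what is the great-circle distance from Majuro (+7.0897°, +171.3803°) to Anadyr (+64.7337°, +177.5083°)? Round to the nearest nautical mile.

Δλ = 177.5083 − 171.3803 = 6.1280°.
Δφ = 64.7337 − 7.0897 = 57.6440°.
a = sin²(Δφ/2) + cos φ₁ · cos φ₂ · sin²(Δλ/2) = 0.233621.
c = 2·atan2(√a, √(1−a)) = 1.00894 rad → d = 6371·c ≈ 6427.96 km ≈ 3470.82 nmi.

3471 nmi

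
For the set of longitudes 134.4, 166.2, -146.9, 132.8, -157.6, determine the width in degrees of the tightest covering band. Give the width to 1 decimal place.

80.3°

Sort the longitudes: -157.6°, -146.9°, +132.8°, +134.4°, +166.2°.
Eastward gaps between consecutive values (wrapping around): 10.7°, 279.7°, 1.6°, 31.8°, 36.2°.
Largest gap = 279.7° ⇒ minimal covering band is its complement: 360° − 279.7° = 80.3°.
Band runs from +132.8° eastward to -146.9°, crossing the antimeridian.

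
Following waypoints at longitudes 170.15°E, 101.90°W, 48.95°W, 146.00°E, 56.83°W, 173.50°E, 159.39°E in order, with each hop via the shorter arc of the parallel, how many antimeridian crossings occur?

4

Leg 1: +170.15° → -101.90°, shortest Δλ = 87.95° (east) — crosses 180°.
Leg 2: -101.90° → -48.95°, shortest Δλ = 52.95° (east) — does not cross 180°.
Leg 3: -48.95° → +146.00°, shortest Δλ = -165.05° (west) — crosses 180°.
Leg 4: +146.00° → -56.83°, shortest Δλ = 157.17° (east) — crosses 180°.
Leg 5: -56.83° → +173.50°, shortest Δλ = -129.67° (west) — crosses 180°.
Leg 6: +173.50° → +159.39°, shortest Δλ = -14.11° (west) — does not cross 180°.
Total crossings: 4.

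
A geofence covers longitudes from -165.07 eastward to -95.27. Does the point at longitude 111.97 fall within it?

Band width going east from -165.07° to -95.27°: ((-95.27 − -165.07) mod 360) = 69.80°.
Offset of +111.97° east of the west edge: ((111.97 − -165.07) mod 360) = 277.04°.
277.04° > 69.80° ⇒ outside.

No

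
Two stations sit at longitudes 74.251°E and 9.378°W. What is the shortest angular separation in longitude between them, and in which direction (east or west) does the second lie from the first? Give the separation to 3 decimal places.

83.629° west

Raw difference: -9.378 − 74.251 = -83.629°.
Normalise into (−180°, 180°]: -83.629° stays -83.629°.
Negative ⇒ the second point lies to the west; separation 83.629°.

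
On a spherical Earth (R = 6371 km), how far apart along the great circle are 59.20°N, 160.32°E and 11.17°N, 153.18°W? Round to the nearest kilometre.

6582 km

Δλ = -153.18 − 160.32 = -313.50°; wrapped into (−180°, 180°]: 46.50°.
Δφ = 11.17 − 59.20 = -48.03°.
a = sin²(Δφ/2) + cos φ₁ · cos φ₂ · sin²(Δλ/2) = 0.243906.
c = 2·atan2(√a, √(1−a)) = 1.03307 rad → d = 6371·c ≈ 6581.66 km.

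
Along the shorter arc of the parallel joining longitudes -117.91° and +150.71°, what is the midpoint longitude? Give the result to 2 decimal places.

-163.60°

Signed shortest Δλ from -117.91° to +150.71° is -91.38°.
Midpoint longitude = -117.91° + (-91.38°)/2 = -117.91° − 45.69° = -163.60°.
(The naïve average (-117.91 + +150.71)/2 = 16.4° is on the wrong side of the globe.)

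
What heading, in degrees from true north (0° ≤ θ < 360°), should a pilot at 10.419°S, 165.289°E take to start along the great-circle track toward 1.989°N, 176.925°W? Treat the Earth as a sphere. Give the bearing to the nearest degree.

56°

Δλ = -176.925 − 165.289 = -342.214°; wrapped into (−180°, 180°]: 17.786°.
θ = atan2( sin Δλ · cos φ₂ , cos φ₁ · sin φ₂ − sin φ₁ · cos φ₂ · cos Δλ )
  = atan2(0.30528, 0.20623) = 55.959° → normalised to [0°, 360°): 55.959°.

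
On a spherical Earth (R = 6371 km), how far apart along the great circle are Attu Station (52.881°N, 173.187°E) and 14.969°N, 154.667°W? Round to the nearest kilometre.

Δλ = -154.667 − 173.187 = -327.854°; wrapped into (−180°, 180°]: 32.146°.
Δφ = 14.969 − 52.881 = -37.912°.
a = sin²(Δφ/2) + cos φ₁ · cos φ₂ · sin²(Δλ/2) = 0.150210.
c = 2·atan2(√a, √(1−a)) = 0.79599 rad → d = 6371·c ≈ 5071.24 km.

5071 km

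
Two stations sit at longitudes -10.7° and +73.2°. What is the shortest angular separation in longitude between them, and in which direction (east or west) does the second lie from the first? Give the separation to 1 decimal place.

83.9° east

Raw difference: 73.2 − -10.7 = 83.9°.
Normalise into (−180°, 180°]: 83.9° stays 83.9°.
Positive ⇒ the second point lies to the east; separation 83.9°.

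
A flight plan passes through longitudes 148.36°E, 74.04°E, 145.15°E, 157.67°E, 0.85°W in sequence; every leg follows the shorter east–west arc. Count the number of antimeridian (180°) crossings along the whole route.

Leg 1: +148.36° → +74.04°, shortest Δλ = -74.32° (west) — does not cross 180°.
Leg 2: +74.04° → +145.15°, shortest Δλ = 71.11° (east) — does not cross 180°.
Leg 3: +145.15° → +157.67°, shortest Δλ = 12.52° (east) — does not cross 180°.
Leg 4: +157.67° → -0.85°, shortest Δλ = -158.52° (west) — does not cross 180°.
Total crossings: 0.

0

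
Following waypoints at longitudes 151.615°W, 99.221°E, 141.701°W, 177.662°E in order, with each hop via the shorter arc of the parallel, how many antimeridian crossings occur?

Leg 1: -151.615° → +99.221°, shortest Δλ = -109.164° (west) — crosses 180°.
Leg 2: +99.221° → -141.701°, shortest Δλ = 119.078° (east) — crosses 180°.
Leg 3: -141.701° → +177.662°, shortest Δλ = -40.637° (west) — crosses 180°.
Total crossings: 3.

3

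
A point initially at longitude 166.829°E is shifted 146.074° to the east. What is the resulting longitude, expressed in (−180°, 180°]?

Start at +166.829°; shift +146.074° → +312.903°.
+312.903° lies outside (−180°, 180°]; subtract 360° → -47.097°.

47.097°W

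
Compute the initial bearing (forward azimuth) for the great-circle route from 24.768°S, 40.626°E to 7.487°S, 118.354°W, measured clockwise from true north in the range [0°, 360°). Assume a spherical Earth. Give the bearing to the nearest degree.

215°

Δλ = -118.354 − 40.626 = -158.980°.
θ = atan2( sin Δλ · cos φ₂ , cos φ₁ · sin φ₂ − sin φ₁ · cos φ₂ · cos Δλ )
  = atan2(-0.35564, -0.50605) = -144.902° → normalised to [0°, 360°): 215.098°.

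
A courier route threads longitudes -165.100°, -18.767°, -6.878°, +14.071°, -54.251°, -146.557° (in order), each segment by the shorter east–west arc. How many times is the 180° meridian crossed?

Leg 1: -165.100° → -18.767°, shortest Δλ = 146.333° (east) — does not cross 180°.
Leg 2: -18.767° → -6.878°, shortest Δλ = 11.889° (east) — does not cross 180°.
Leg 3: -6.878° → +14.071°, shortest Δλ = 20.949° (east) — does not cross 180°.
Leg 4: +14.071° → -54.251°, shortest Δλ = -68.322° (west) — does not cross 180°.
Leg 5: -54.251° → -146.557°, shortest Δλ = -92.306° (west) — does not cross 180°.
Total crossings: 0.

0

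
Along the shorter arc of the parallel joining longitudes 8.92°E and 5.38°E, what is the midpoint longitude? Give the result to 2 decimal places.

Signed shortest Δλ from +8.92° to +5.38° is -3.54°.
Midpoint longitude = +8.92° + (-3.54°)/2 = +8.92° − 1.77° = +7.15°.

7.15°E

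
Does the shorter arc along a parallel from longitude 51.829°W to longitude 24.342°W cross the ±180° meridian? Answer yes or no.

No

Signed shortest Δλ = ((-24.342 − -51.829 + 180) mod 360) − 180 = 27.487°.
Going east by 27.487° from -51.829° reaches -24.342° without touching 180°.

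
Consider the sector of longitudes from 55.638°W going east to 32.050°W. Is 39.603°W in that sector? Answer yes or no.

Yes

Band width going east from -55.638° to -32.050°: ((-32.050 − -55.638) mod 360) = 23.588°.
Offset of -39.603° east of the west edge: ((-39.603 − -55.638) mod 360) = 16.035°.
16.035° ≤ 23.588° ⇒ inside.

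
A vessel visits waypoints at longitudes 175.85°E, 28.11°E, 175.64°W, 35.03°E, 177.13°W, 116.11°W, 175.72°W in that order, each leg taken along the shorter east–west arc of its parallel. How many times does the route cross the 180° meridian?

3

Leg 1: +175.85° → +28.11°, shortest Δλ = -147.74° (west) — does not cross 180°.
Leg 2: +28.11° → -175.64°, shortest Δλ = 156.25° (east) — crosses 180°.
Leg 3: -175.64° → +35.03°, shortest Δλ = -149.33° (west) — crosses 180°.
Leg 4: +35.03° → -177.13°, shortest Δλ = 147.84° (east) — crosses 180°.
Leg 5: -177.13° → -116.11°, shortest Δλ = 61.02° (east) — does not cross 180°.
Leg 6: -116.11° → -175.72°, shortest Δλ = -59.61° (west) — does not cross 180°.
Total crossings: 3.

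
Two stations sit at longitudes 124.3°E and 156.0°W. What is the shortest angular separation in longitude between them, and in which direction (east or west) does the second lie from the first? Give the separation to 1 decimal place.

Raw difference: -156.0 − 124.3 = -280.3°.
Normalise into (−180°, 180°]: -280.3° + 360° = 79.7°.
Positive ⇒ the second point lies to the east; separation 79.7°.

79.7° east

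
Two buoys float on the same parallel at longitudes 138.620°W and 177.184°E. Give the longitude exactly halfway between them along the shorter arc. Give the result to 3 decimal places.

160.718°W

Signed shortest Δλ from -138.620° to +177.184° is -44.196°.
Midpoint longitude = -138.620° + (-44.196°)/2 = -138.620° − 22.098° = -160.718°.
(The naïve average (-138.620 + +177.184)/2 = 19.282° is on the wrong side of the globe.)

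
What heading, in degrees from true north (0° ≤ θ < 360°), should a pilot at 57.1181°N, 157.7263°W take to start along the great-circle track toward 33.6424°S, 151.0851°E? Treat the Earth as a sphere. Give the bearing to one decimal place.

221.3°

Δλ = 151.0851 − -157.7263 = 308.8114°; wrapped into (−180°, 180°]: -51.1886°.
θ = atan2( sin Δλ · cos φ₂ , cos φ₁ · sin φ₂ − sin φ₁ · cos φ₂ · cos Δλ )
  = atan2(-0.64870, -0.73897) = -138.722° → normalised to [0°, 360°): 221.278°.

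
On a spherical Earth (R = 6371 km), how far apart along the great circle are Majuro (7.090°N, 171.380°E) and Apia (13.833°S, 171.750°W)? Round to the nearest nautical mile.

1609 nmi

Δλ = -171.750 − 171.380 = -343.130°; wrapped into (−180°, 180°]: 16.870°.
Δφ = -13.833 − 7.090 = -20.923°.
a = sin²(Δφ/2) + cos φ₁ · cos φ₂ · sin²(Δλ/2) = 0.053703.
c = 2·atan2(√a, √(1−a)) = 0.46773 rad → d = 6371·c ≈ 2979.90 km ≈ 1609.02 nmi.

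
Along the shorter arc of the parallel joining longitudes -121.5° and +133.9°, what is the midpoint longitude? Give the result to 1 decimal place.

-173.8°

Signed shortest Δλ from -121.5° to +133.9° is -104.6°.
Midpoint longitude = -121.5° + (-104.6°)/2 = -121.5° − 52.3° = -173.8°.
(The naïve average (-121.5 + +133.9)/2 = 6.2° is on the wrong side of the globe.)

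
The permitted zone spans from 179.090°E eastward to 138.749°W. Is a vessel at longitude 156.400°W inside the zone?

Band width going east from +179.090° to -138.749°: ((-138.749 − 179.090) mod 360) = 42.161°.
Offset of -156.400° east of the west edge: ((-156.400 − 179.090) mod 360) = 24.510°.
24.510° ≤ 42.161° ⇒ inside.

Yes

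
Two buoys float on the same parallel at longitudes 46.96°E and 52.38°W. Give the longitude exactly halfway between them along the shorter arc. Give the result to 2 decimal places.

2.71°W

Signed shortest Δλ from +46.96° to -52.38° is -99.34°.
Midpoint longitude = +46.96° + (-99.34°)/2 = +46.96° − 49.67° = -2.71°.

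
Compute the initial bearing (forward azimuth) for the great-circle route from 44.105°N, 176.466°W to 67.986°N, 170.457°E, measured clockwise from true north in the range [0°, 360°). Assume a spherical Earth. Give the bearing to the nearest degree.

348°

Δλ = 170.457 − -176.466 = 346.923°; wrapped into (−180°, 180°]: -13.077°.
θ = atan2( sin Δλ · cos φ₂ , cos φ₁ · sin φ₂ − sin φ₁ · cos φ₂ · cos Δλ )
  = atan2(-0.08481, 0.41160) = -11.643° → normalised to [0°, 360°): 348.357°.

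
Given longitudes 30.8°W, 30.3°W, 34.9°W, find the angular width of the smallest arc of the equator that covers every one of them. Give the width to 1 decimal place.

4.6°

Sort the longitudes: -34.9°, -30.8°, -30.3°.
Eastward gaps between consecutive values (wrapping around): 4.1°, 0.5°, 355.4°.
Largest gap = 355.4° ⇒ minimal covering band is its complement: 360° − 355.4° = 4.6°.
Band runs from -34.9° eastward to -30.3°.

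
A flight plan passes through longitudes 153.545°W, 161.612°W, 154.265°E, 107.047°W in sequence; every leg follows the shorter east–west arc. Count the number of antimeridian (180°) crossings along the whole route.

2

Leg 1: -153.545° → -161.612°, shortest Δλ = -8.067° (west) — does not cross 180°.
Leg 2: -161.612° → +154.265°, shortest Δλ = -44.123° (west) — crosses 180°.
Leg 3: +154.265° → -107.047°, shortest Δλ = 98.688° (east) — crosses 180°.
Total crossings: 2.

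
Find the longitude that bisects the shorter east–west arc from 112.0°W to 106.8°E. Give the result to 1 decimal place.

Signed shortest Δλ from -112.0° to +106.8° is -141.2°.
Midpoint longitude = -112.0° + (-141.2°)/2 = -112.0° − 70.6° = -182.6°.
Normalise into (−180°, 180°]: +177.4°.
(The naïve average (-112.0 + +106.8)/2 = -2.6° is on the wrong side of the globe.)

177.4°E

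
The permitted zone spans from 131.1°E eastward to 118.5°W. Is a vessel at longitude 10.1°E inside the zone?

No

Band width going east from +131.1° to -118.5°: ((-118.5 − 131.1) mod 360) = 110.4°.
Offset of +10.1° east of the west edge: ((10.1 − 131.1) mod 360) = 239.0°.
239.0° > 110.4° ⇒ outside.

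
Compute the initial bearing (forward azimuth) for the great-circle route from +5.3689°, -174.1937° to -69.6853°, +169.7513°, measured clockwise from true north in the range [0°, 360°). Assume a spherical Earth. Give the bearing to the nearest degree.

Δλ = 169.7513 − -174.1937 = 343.9450°; wrapped into (−180°, 180°]: -16.0550°.
θ = atan2( sin Δλ · cos φ₂ , cos φ₁ · sin φ₂ − sin φ₁ · cos φ₂ · cos Δλ )
  = atan2(-0.09602, -0.96490) = -174.317° → normalised to [0°, 360°): 185.683°.

186°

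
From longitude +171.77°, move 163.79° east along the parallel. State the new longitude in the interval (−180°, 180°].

-24.44°

Start at +171.77°; shift +163.79° → +335.56°.
+335.56° lies outside (−180°, 180°]; subtract 360° → -24.44°.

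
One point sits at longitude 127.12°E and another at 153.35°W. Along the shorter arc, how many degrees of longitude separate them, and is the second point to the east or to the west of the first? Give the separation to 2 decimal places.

79.53° east

Raw difference: -153.35 − 127.12 = -280.47°.
Normalise into (−180°, 180°]: -280.47° + 360° = 79.53°.
Positive ⇒ the second point lies to the east; separation 79.53°.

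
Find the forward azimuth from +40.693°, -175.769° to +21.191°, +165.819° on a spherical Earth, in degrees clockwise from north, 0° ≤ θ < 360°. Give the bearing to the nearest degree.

Δλ = 165.819 − -175.769 = 341.588°; wrapped into (−180°, 180°]: -18.412°.
θ = atan2( sin Δλ · cos φ₂ , cos φ₁ · sin φ₂ − sin φ₁ · cos φ₂ · cos Δλ )
  = atan2(-0.29449, -0.30272) = -135.790° → normalised to [0°, 360°): 224.210°.

224°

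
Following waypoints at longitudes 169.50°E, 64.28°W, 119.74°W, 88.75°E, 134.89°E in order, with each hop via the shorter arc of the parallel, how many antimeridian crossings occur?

2

Leg 1: +169.50° → -64.28°, shortest Δλ = 126.22° (east) — crosses 180°.
Leg 2: -64.28° → -119.74°, shortest Δλ = -55.46° (west) — does not cross 180°.
Leg 3: -119.74° → +88.75°, shortest Δλ = -151.51° (west) — crosses 180°.
Leg 4: +88.75° → +134.89°, shortest Δλ = 46.14° (east) — does not cross 180°.
Total crossings: 2.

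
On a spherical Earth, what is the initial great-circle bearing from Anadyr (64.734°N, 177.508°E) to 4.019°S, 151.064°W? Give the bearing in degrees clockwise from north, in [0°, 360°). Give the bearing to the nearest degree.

Δλ = -151.064 − 177.508 = -328.572°; wrapped into (−180°, 180°]: 31.428°.
θ = atan2( sin Δλ · cos φ₂ , cos φ₁ · sin φ₂ − sin φ₁ · cos φ₂ · cos Δλ )
  = atan2(0.52014, -0.79968) = 146.958° → normalised to [0°, 360°): 146.958°.

147°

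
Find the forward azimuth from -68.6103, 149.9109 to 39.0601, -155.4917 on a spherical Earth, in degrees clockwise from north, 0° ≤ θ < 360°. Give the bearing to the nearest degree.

Δλ = -155.4917 − 149.9109 = -305.4026°; wrapped into (−180°, 180°]: 54.5974°.
θ = atan2( sin Δλ · cos φ₂ , cos φ₁ · sin φ₂ − sin φ₁ · cos φ₂ · cos Δλ )
  = atan2(0.63291, 0.64866) = 44.296° → normalised to [0°, 360°): 44.296°.

44°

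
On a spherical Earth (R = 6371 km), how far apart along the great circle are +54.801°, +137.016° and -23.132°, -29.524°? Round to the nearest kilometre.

Δλ = -29.524 − 137.016 = -166.540°.
Δφ = -23.132 − 54.801 = -77.933°.
a = sin²(Δφ/2) + cos φ₁ · cos φ₂ · sin²(Δλ/2) = 0.918268.
c = 2·atan2(√a, √(1−a)) = 2.56173 rad → d = 6371·c ≈ 16320.75 km.

16321 km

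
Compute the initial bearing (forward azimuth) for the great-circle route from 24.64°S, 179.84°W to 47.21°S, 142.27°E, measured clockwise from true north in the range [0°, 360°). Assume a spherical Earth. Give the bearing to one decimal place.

223.2°

Δλ = 142.27 − -179.84 = 322.11°; wrapped into (−180°, 180°]: -37.89°.
θ = atan2( sin Δλ · cos φ₂ , cos φ₁ · sin φ₂ − sin φ₁ · cos φ₂ · cos Δλ )
  = atan2(-0.41720, -0.44352) = -136.751° → normalised to [0°, 360°): 223.249°.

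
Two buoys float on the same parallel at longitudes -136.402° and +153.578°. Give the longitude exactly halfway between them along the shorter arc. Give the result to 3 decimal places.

-171.412°

Signed shortest Δλ from -136.402° to +153.578° is -70.020°.
Midpoint longitude = -136.402° + (-70.020°)/2 = -136.402° − 35.010° = -171.412°.
(The naïve average (-136.402 + +153.578)/2 = 8.588° is on the wrong side of the globe.)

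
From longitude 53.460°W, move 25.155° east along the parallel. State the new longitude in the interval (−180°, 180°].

Start at -53.460°; shift +25.155° → -28.305°.
-28.305° already lies in (−180°, 180°].

28.305°W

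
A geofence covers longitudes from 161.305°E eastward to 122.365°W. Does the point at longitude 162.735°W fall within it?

Band width going east from +161.305° to -122.365°: ((-122.365 − 161.305) mod 360) = 76.330°.
Offset of -162.735° east of the west edge: ((-162.735 − 161.305) mod 360) = 35.960°.
35.960° ≤ 76.330° ⇒ inside.

Yes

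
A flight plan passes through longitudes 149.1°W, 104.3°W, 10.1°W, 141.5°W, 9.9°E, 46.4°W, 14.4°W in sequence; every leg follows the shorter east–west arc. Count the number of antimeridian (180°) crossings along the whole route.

0

Leg 1: -149.1° → -104.3°, shortest Δλ = 44.8° (east) — does not cross 180°.
Leg 2: -104.3° → -10.1°, shortest Δλ = 94.2° (east) — does not cross 180°.
Leg 3: -10.1° → -141.5°, shortest Δλ = -131.4° (west) — does not cross 180°.
Leg 4: -141.5° → +9.9°, shortest Δλ = 151.4° (east) — does not cross 180°.
Leg 5: +9.9° → -46.4°, shortest Δλ = -56.3° (west) — does not cross 180°.
Leg 6: -46.4° → -14.4°, shortest Δλ = 32.0° (east) — does not cross 180°.
Total crossings: 0.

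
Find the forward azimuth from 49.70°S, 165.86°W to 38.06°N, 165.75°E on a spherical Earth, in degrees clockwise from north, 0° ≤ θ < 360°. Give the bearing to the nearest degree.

338°

Δλ = 165.75 − -165.86 = 331.61°; wrapped into (−180°, 180°]: -28.39°.
θ = atan2( sin Δλ · cos φ₂ , cos φ₁ · sin φ₂ − sin φ₁ · cos φ₂ · cos Δλ )
  = atan2(-0.37437, 0.92701) = -21.991° → normalised to [0°, 360°): 338.009°.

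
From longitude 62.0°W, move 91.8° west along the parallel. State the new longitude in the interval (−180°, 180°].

Start at -62.0°; shift −91.8° → -153.8°.
-153.8° already lies in (−180°, 180°].

153.8°W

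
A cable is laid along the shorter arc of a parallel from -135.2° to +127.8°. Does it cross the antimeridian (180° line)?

Yes

Naïve |127.8 − -135.2| = 263.0° > 180°, so the shorter arc goes the other way round — across 180°.
Signed shortest Δλ = ((127.8 − -135.2 + 180) mod 360) − 180 = -97.0°.
Going west by 97.0° from -135.2° passes through 180° before reaching +127.8°.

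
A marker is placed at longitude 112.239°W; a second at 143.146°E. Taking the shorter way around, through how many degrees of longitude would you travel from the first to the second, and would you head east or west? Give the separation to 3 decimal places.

Raw difference: 143.146 − -112.239 = 255.385°.
Normalise into (−180°, 180°]: 255.385° − 360° = -104.615°.
Negative ⇒ the second point lies to the west; separation 104.615°.

104.615° west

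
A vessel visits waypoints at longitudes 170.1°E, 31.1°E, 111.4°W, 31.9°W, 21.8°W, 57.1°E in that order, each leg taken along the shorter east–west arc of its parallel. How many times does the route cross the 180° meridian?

Leg 1: +170.1° → +31.1°, shortest Δλ = -139.0° (west) — does not cross 180°.
Leg 2: +31.1° → -111.4°, shortest Δλ = -142.5° (west) — does not cross 180°.
Leg 3: -111.4° → -31.9°, shortest Δλ = 79.5° (east) — does not cross 180°.
Leg 4: -31.9° → -21.8°, shortest Δλ = 10.1° (east) — does not cross 180°.
Leg 5: -21.8° → +57.1°, shortest Δλ = 78.9° (east) — does not cross 180°.
Total crossings: 0.

0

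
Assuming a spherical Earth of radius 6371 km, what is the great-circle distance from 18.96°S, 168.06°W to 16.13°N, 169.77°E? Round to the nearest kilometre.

Δλ = 169.77 − -168.06 = 337.83°; wrapped into (−180°, 180°]: -22.17°.
Δφ = 16.13 − -18.96 = 35.09°.
a = sin²(Δφ/2) + cos φ₁ · cos φ₂ · sin²(Δλ/2) = 0.124459.
c = 2·atan2(√a, √(1−a)) = 0.72110 rad → d = 6371·c ≈ 4594.11 km.

4594 km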